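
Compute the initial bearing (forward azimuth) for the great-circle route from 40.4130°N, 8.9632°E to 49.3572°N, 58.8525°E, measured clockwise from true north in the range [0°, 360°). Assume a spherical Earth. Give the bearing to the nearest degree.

Δλ = 58.8525 − 8.9632 = 49.8893°.
θ = atan2( sin Δλ · cos φ₂ , cos φ₁ · sin φ₂ − sin φ₁ · cos φ₂ · cos Δλ )
  = atan2(0.49815, 0.30568) = 58.465° → normalised to [0°, 360°): 58.465°.

58°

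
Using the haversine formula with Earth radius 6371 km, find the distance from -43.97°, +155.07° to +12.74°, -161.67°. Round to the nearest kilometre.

Δλ = -161.67 − 155.07 = -316.74°; wrapped into (−180°, 180°]: 43.26°.
Δφ = 12.74 − -43.97 = 56.71°.
a = sin²(Δφ/2) + cos φ₁ · cos φ₂ · sin²(Δλ/2) = 0.320943.
c = 2·atan2(√a, √(1−a)) = 1.20455 rad → d = 6371·c ≈ 7674.19 km.

7674 km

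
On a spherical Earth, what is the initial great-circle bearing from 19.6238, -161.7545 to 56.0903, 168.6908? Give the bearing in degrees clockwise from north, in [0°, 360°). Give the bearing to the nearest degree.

Δλ = 168.6908 − -161.7545 = 330.4453°; wrapped into (−180°, 180°]: -29.5547°.
θ = atan2( sin Δλ · cos φ₂ , cos φ₁ · sin φ₂ − sin φ₁ · cos φ₂ · cos Δλ )
  = atan2(-0.27518, 0.61873) = -23.977° → normalised to [0°, 360°): 336.023°.

336°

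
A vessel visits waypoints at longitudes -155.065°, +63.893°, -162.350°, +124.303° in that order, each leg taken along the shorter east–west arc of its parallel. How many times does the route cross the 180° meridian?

3

Leg 1: -155.065° → +63.893°, shortest Δλ = -141.042° (west) — crosses 180°.
Leg 2: +63.893° → -162.350°, shortest Δλ = 133.757° (east) — crosses 180°.
Leg 3: -162.350° → +124.303°, shortest Δλ = -73.347° (west) — crosses 180°.
Total crossings: 3.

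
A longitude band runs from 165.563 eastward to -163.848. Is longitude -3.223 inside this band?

Band width going east from +165.563° to -163.848°: ((-163.848 − 165.563) mod 360) = 30.589°.
Offset of -3.223° east of the west edge: ((-3.223 − 165.563) mod 360) = 191.214°.
191.214° > 30.589° ⇒ outside.

No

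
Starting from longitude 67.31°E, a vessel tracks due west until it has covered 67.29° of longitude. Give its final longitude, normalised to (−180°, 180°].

0.02°E

Start at +67.31°; shift −67.29° → +0.02°.
+0.02° already lies in (−180°, 180°].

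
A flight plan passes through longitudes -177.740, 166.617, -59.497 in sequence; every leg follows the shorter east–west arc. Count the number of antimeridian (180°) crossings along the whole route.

Leg 1: -177.740° → +166.617°, shortest Δλ = -15.643° (west) — crosses 180°.
Leg 2: +166.617° → -59.497°, shortest Δλ = 133.886° (east) — crosses 180°.
Total crossings: 2.

2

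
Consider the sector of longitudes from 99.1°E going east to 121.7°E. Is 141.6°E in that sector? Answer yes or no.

Band width going east from +99.1° to +121.7°: ((121.7 − 99.1) mod 360) = 22.6°.
Offset of +141.6° east of the west edge: ((141.6 − 99.1) mod 360) = 42.5°.
42.5° > 22.6° ⇒ outside.

No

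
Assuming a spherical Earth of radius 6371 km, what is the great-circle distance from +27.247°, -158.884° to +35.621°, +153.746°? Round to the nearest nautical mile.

Δλ = 153.746 − -158.884 = 312.630°; wrapped into (−180°, 180°]: -47.370°.
Δφ = 35.621 − 27.247 = 8.374°.
a = sin²(Δφ/2) + cos φ₁ · cos φ₂ · sin²(Δλ/2) = 0.121951.
c = 2·atan2(√a, √(1−a)) = 0.71347 rad → d = 6371·c ≈ 4545.49 km ≈ 2454.37 nmi.

2454 nmi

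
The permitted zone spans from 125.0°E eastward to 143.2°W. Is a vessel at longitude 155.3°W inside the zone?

Band width going east from +125.0° to -143.2°: ((-143.2 − 125.0) mod 360) = 91.8°.
Offset of -155.3° east of the west edge: ((-155.3 − 125.0) mod 360) = 79.7°.
79.7° ≤ 91.8° ⇒ inside.

Yes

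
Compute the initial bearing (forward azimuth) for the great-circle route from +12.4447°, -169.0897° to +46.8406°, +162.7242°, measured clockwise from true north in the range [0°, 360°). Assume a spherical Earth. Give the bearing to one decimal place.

Δλ = 162.7242 − -169.0897 = 331.8139°; wrapped into (−180°, 180°]: -28.1861°.
θ = atan2( sin Δλ · cos φ₂ , cos φ₁ · sin φ₂ − sin φ₁ · cos φ₂ · cos Δλ )
  = atan2(-0.32309, 0.58239) = -29.020° → normalised to [0°, 360°): 330.980°.

331.0°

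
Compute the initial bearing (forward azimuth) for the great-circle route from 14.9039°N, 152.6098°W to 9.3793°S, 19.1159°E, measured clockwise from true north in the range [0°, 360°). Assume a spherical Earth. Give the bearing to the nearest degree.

57°

Δλ = 19.1159 − -152.6098 = 171.7257°.
θ = atan2( sin Δλ · cos φ₂ , cos φ₁ · sin φ₂ − sin φ₁ · cos φ₂ · cos Δλ )
  = atan2(0.14199, 0.09363) = 56.598° → normalised to [0°, 360°): 56.598°.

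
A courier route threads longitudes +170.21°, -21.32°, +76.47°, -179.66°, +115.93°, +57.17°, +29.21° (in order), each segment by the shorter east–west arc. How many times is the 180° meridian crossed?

3

Leg 1: +170.21° → -21.32°, shortest Δλ = 168.47° (east) — crosses 180°.
Leg 2: -21.32° → +76.47°, shortest Δλ = 97.79° (east) — does not cross 180°.
Leg 3: +76.47° → -179.66°, shortest Δλ = 103.87° (east) — crosses 180°.
Leg 4: -179.66° → +115.93°, shortest Δλ = -64.41° (west) — crosses 180°.
Leg 5: +115.93° → +57.17°, shortest Δλ = -58.76° (west) — does not cross 180°.
Leg 6: +57.17° → +29.21°, shortest Δλ = -27.96° (west) — does not cross 180°.
Total crossings: 3.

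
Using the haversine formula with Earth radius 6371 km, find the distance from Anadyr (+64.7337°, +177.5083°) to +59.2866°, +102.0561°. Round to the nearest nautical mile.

Δλ = 102.0561 − 177.5083 = -75.4522°.
Δφ = 59.2866 − 64.7337 = -5.4471°.
a = sin²(Δφ/2) + cos φ₁ · cos φ₂ · sin²(Δλ/2) = 0.083878.
c = 2·atan2(√a, √(1−a)) = 0.58765 rad → d = 6371·c ≈ 3743.94 km ≈ 2021.57 nmi.

2022 nmi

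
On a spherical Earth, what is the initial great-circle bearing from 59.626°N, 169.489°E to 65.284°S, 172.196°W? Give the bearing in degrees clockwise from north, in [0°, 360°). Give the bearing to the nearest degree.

171°

Δλ = -172.196 − 169.489 = -341.685°; wrapped into (−180°, 180°]: 18.315°.
θ = atan2( sin Δλ · cos φ₂ , cos φ₁ · sin φ₂ − sin φ₁ · cos φ₂ · cos Δλ )
  = atan2(0.13139, -0.80178) = 170.693° → normalised to [0°, 360°): 170.693°.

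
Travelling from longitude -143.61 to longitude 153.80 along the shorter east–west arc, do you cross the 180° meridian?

Naïve |153.80 − -143.61| = 297.41° > 180°, so the shorter arc goes the other way round — across 180°.
Signed shortest Δλ = ((153.80 − -143.61 + 180) mod 360) − 180 = -62.59°.
Going west by 62.59° from -143.61° passes through 180° before reaching +153.80°.

Yes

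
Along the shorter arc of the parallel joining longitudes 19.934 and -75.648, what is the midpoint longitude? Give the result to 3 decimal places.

-27.857°

Signed shortest Δλ from +19.934° to -75.648° is -95.582°.
Midpoint longitude = +19.934° + (-95.582°)/2 = +19.934° − 47.791° = -27.857°.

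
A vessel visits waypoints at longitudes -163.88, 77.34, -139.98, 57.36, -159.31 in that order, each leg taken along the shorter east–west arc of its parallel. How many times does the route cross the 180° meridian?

Leg 1: -163.88° → +77.34°, shortest Δλ = -118.78° (west) — crosses 180°.
Leg 2: +77.34° → -139.98°, shortest Δλ = 142.68° (east) — crosses 180°.
Leg 3: -139.98° → +57.36°, shortest Δλ = -162.66° (west) — crosses 180°.
Leg 4: +57.36° → -159.31°, shortest Δλ = 143.33° (east) — crosses 180°.
Total crossings: 4.

4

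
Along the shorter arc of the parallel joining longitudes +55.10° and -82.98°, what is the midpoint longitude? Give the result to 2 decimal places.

Signed shortest Δλ from +55.10° to -82.98° is -138.08°.
Midpoint longitude = +55.10° + (-138.08°)/2 = +55.10° − 69.04° = -13.94°.

-13.94°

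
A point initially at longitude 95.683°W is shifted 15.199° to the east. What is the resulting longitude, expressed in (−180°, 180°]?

Start at -95.683°; shift +15.199° → -80.484°.
-80.484° already lies in (−180°, 180°].

80.484°W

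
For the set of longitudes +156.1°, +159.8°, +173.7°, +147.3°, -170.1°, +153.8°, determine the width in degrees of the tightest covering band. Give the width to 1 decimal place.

42.6°

Sort the longitudes: -170.1°, +147.3°, +153.8°, +156.1°, +159.8°, +173.7°.
Eastward gaps between consecutive values (wrapping around): 317.4°, 6.5°, 2.3°, 3.7°, 13.9°, 16.2°.
Largest gap = 317.4° ⇒ minimal covering band is its complement: 360° − 317.4° = 42.6°.
Band runs from +147.3° eastward to -170.1°, crossing the antimeridian.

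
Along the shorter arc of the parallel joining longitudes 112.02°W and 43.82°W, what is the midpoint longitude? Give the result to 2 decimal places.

77.92°W

Signed shortest Δλ from -112.02° to -43.82° is +68.20°.
Midpoint longitude = -112.02° + (+68.20°)/2 = -112.02° + 34.10° = -77.92°.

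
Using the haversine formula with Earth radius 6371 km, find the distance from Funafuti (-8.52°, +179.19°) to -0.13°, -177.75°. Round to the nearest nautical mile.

536 nmi

Δλ = -177.75 − 179.19 = -356.94°; wrapped into (−180°, 180°]: 3.06°.
Δφ = -0.13 − -8.52 = 8.39°.
a = sin²(Δφ/2) + cos φ₁ · cos φ₂ · sin²(Δλ/2) = 0.006056.
c = 2·atan2(√a, √(1−a)) = 0.15580 rad → d = 6371·c ≈ 992.60 km ≈ 535.96 nmi.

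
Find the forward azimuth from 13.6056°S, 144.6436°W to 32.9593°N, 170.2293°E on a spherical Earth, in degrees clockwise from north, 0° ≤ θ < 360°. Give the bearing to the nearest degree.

318°

Δλ = 170.2293 − -144.6436 = 314.8729°; wrapped into (−180°, 180°]: -45.1271°.
θ = atan2( sin Δλ · cos φ₂ , cos φ₁ · sin φ₂ − sin φ₁ · cos φ₂ · cos Δλ )
  = atan2(-0.59462, 0.66803) = -41.672° → normalised to [0°, 360°): 318.328°.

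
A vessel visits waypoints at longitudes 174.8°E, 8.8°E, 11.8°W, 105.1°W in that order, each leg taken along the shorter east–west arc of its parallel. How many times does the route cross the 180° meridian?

Leg 1: +174.8° → +8.8°, shortest Δλ = -166.0° (west) — does not cross 180°.
Leg 2: +8.8° → -11.8°, shortest Δλ = -20.6° (west) — does not cross 180°.
Leg 3: -11.8° → -105.1°, shortest Δλ = -93.3° (west) — does not cross 180°.
Total crossings: 0.

0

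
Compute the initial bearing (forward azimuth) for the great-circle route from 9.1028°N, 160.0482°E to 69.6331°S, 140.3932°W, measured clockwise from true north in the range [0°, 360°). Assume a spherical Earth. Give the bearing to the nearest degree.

Δλ = -140.3932 − 160.0482 = -300.4414°; wrapped into (−180°, 180°]: 59.5586°.
θ = atan2( sin Δλ · cos φ₂ , cos φ₁ · sin φ₂ − sin φ₁ · cos φ₂ · cos Δλ )
  = atan2(0.30005, -0.95357) = 162.533° → normalised to [0°, 360°): 162.533°.

163°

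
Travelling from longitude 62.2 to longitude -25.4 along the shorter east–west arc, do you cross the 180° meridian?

Signed shortest Δλ = ((-25.4 − 62.2 + 180) mod 360) − 180 = -87.6°.
Going west by 87.6° from +62.2° reaches -25.4° without touching 180°.

No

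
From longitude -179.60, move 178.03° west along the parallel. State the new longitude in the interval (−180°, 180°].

+2.37°

Start at -179.60°; shift −178.03° → -357.63°.
-357.63° lies outside (−180°, 180°]; add 360° → +2.37°.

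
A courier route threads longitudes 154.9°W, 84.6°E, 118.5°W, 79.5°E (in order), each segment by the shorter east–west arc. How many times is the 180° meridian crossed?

3

Leg 1: -154.9° → +84.6°, shortest Δλ = -120.5° (west) — crosses 180°.
Leg 2: +84.6° → -118.5°, shortest Δλ = 156.9° (east) — crosses 180°.
Leg 3: -118.5° → +79.5°, shortest Δλ = -162.0° (west) — crosses 180°.
Total crossings: 3.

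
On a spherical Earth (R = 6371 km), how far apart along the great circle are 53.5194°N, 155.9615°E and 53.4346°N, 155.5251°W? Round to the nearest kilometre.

3147 km

Δλ = -155.5251 − 155.9615 = -311.4866°; wrapped into (−180°, 180°]: 48.5134°.
Δφ = 53.4346 − 53.5194 = -0.0848°.
a = sin²(Δφ/2) + cos φ₁ · cos φ₂ · sin²(Δλ/2) = 0.059781.
c = 2·atan2(√a, √(1−a)) = 0.49401 rad → d = 6371·c ≈ 3147.35 km.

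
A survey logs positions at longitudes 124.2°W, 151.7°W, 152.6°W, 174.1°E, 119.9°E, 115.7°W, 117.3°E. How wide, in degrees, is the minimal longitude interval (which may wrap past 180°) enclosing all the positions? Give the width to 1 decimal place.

127.0°

Sort the longitudes: -152.6°, -151.7°, -124.2°, -115.7°, +117.3°, +119.9°, +174.1°.
Eastward gaps between consecutive values (wrapping around): 0.9°, 27.5°, 8.5°, 233.0°, 2.6°, 54.2°, 33.3°.
Largest gap = 233.0° ⇒ minimal covering band is its complement: 360° − 233.0° = 127.0°.
Band runs from +117.3° eastward to -115.7°, crossing the antimeridian.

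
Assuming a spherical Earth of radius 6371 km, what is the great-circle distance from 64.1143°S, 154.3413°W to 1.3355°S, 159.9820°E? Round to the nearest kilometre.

7892 km

Δλ = 159.9820 − -154.3413 = 314.3233°; wrapped into (−180°, 180°]: -45.6767°.
Δφ = -1.3355 − -64.1143 = 62.7788°.
a = sin²(Δφ/2) + cos φ₁ · cos φ₂ · sin²(Δλ/2) = 0.337038.
c = 2·atan2(√a, √(1−a)) = 1.23881 rad → d = 6371·c ≈ 7892.44 km.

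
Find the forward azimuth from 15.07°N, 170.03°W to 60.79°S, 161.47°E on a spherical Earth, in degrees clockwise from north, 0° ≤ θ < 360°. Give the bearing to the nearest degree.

194°

Δλ = 161.47 − -170.03 = 331.50°; wrapped into (−180°, 180°]: -28.50°.
θ = atan2( sin Δλ · cos φ₂ , cos φ₁ · sin φ₂ − sin φ₁ · cos φ₂ · cos Δλ )
  = atan2(-0.23286, -0.95433) = -166.288° → normalised to [0°, 360°): 193.712°.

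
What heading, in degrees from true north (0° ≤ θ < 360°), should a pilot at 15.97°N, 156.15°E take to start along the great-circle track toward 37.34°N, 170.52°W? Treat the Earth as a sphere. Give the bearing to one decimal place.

47.5°

Δλ = -170.52 − 156.15 = -326.67°; wrapped into (−180°, 180°]: 33.33°.
θ = atan2( sin Δλ · cos φ₂ , cos φ₁ · sin φ₂ − sin φ₁ · cos φ₂ · cos Δλ )
  = atan2(0.43685, 0.40037) = 47.495° → normalised to [0°, 360°): 47.495°.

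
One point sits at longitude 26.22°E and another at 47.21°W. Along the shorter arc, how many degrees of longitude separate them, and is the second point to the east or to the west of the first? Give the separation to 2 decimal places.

73.43° west

Raw difference: -47.21 − 26.22 = -73.43°.
Normalise into (−180°, 180°]: -73.43° stays -73.43°.
Negative ⇒ the second point lies to the west; separation 73.43°.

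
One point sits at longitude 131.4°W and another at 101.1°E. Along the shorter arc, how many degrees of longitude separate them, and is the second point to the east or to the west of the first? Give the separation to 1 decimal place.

127.5° west

Raw difference: 101.1 − -131.4 = 232.5°.
Normalise into (−180°, 180°]: 232.5° − 360° = -127.5°.
Negative ⇒ the second point lies to the west; separation 127.5°.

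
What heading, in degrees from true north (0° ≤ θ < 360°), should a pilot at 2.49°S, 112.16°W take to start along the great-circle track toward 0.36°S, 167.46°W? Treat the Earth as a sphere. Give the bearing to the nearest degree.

Δλ = -167.46 − -112.16 = -55.30°.
θ = atan2( sin Δλ · cos φ₂ , cos φ₁ · sin φ₂ − sin φ₁ · cos φ₂ · cos Δλ )
  = atan2(-0.82213, 0.01845) = -88.714° → normalised to [0°, 360°): 271.286°.

271°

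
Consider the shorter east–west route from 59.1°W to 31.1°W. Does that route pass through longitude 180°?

No

Signed shortest Δλ = ((-31.1 − -59.1 + 180) mod 360) − 180 = 28.0°.
Going east by 28.0° from -59.1° reaches -31.1° without touching 180°.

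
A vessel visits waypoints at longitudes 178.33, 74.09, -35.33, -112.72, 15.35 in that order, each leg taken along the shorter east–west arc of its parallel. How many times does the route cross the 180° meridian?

0

Leg 1: +178.33° → +74.09°, shortest Δλ = -104.24° (west) — does not cross 180°.
Leg 2: +74.09° → -35.33°, shortest Δλ = -109.42° (west) — does not cross 180°.
Leg 3: -35.33° → -112.72°, shortest Δλ = -77.39° (west) — does not cross 180°.
Leg 4: -112.72° → +15.35°, shortest Δλ = 128.07° (east) — does not cross 180°.
Total crossings: 0.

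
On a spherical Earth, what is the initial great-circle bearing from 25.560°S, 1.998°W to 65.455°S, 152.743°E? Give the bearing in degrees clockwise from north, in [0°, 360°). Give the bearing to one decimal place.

Δλ = 152.743 − -1.998 = 154.741°.
θ = atan2( sin Δλ · cos φ₂ , cos φ₁ · sin φ₂ − sin φ₁ · cos φ₂ · cos Δλ )
  = atan2(0.17726, -0.98271) = 169.775° → normalised to [0°, 360°): 169.775°.

169.8°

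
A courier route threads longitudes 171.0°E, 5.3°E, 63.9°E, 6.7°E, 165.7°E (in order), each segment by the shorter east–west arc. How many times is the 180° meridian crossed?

0

Leg 1: +171.0° → +5.3°, shortest Δλ = -165.7° (west) — does not cross 180°.
Leg 2: +5.3° → +63.9°, shortest Δλ = 58.6° (east) — does not cross 180°.
Leg 3: +63.9° → +6.7°, shortest Δλ = -57.2° (west) — does not cross 180°.
Leg 4: +6.7° → +165.7°, shortest Δλ = 159.0° (east) — does not cross 180°.
Total crossings: 0.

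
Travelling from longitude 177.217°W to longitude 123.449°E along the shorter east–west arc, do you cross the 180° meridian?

Naïve |123.449 − -177.217| = 300.666° > 180°, so the shorter arc goes the other way round — across 180°.
Signed shortest Δλ = ((123.449 − -177.217 + 180) mod 360) − 180 = -59.334°.
Going west by 59.334° from -177.217° passes through 180° before reaching +123.449°.

Yes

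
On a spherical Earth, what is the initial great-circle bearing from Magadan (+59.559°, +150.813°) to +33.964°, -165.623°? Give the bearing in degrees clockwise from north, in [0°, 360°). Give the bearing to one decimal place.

Δλ = -165.623 − 150.813 = -316.436°; wrapped into (−180°, 180°]: 43.564°.
θ = atan2( sin Δλ · cos φ₂ , cos φ₁ · sin φ₂ − sin φ₁ · cos φ₂ · cos Δλ )
  = atan2(0.57159, -0.23508) = 112.357° → normalised to [0°, 360°): 112.357°.

112.4°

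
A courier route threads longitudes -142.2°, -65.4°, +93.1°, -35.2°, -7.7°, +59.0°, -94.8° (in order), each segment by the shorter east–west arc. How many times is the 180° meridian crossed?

Leg 1: -142.2° → -65.4°, shortest Δλ = 76.8° (east) — does not cross 180°.
Leg 2: -65.4° → +93.1°, shortest Δλ = 158.5° (east) — does not cross 180°.
Leg 3: +93.1° → -35.2°, shortest Δλ = -128.3° (west) — does not cross 180°.
Leg 4: -35.2° → -7.7°, shortest Δλ = 27.5° (east) — does not cross 180°.
Leg 5: -7.7° → +59.0°, shortest Δλ = 66.7° (east) — does not cross 180°.
Leg 6: +59.0° → -94.8°, shortest Δλ = -153.8° (west) — does not cross 180°.
Total crossings: 0.

0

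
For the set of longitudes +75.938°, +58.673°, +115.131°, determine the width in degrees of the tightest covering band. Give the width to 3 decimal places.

56.458°

Sort the longitudes: +58.673°, +75.938°, +115.131°.
Eastward gaps between consecutive values (wrapping around): 17.265°, 39.193°, 303.542°.
Largest gap = 303.542° ⇒ minimal covering band is its complement: 360° − 303.542° = 56.458°.
Band runs from +58.673° eastward to +115.131°.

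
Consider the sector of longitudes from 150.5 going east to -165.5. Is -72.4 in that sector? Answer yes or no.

No

Band width going east from +150.5° to -165.5°: ((-165.5 − 150.5) mod 360) = 44.0°.
Offset of -72.4° east of the west edge: ((-72.4 − 150.5) mod 360) = 137.1°.
137.1° > 44.0° ⇒ outside.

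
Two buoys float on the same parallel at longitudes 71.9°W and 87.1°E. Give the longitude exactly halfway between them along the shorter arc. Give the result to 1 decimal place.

7.6°E

Signed shortest Δλ from -71.9° to +87.1° is +159.0°.
Midpoint longitude = -71.9° + (+159.0°)/2 = -71.9° + 79.5° = +7.6°.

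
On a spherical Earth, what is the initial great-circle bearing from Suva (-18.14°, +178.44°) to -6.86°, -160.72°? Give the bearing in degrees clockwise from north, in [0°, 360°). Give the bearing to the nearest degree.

64°

Δλ = -160.72 − 178.44 = -339.16°; wrapped into (−180°, 180°]: 20.84°.
θ = atan2( sin Δλ · cos φ₂ , cos φ₁ · sin φ₂ − sin φ₁ · cos φ₂ · cos Δλ )
  = atan2(0.35321, 0.17538) = 63.594° → normalised to [0°, 360°): 63.594°.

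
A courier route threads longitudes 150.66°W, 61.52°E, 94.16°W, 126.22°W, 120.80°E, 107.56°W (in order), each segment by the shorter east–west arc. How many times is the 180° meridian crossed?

Leg 1: -150.66° → +61.52°, shortest Δλ = -147.82° (west) — crosses 180°.
Leg 2: +61.52° → -94.16°, shortest Δλ = -155.68° (west) — does not cross 180°.
Leg 3: -94.16° → -126.22°, shortest Δλ = -32.06° (west) — does not cross 180°.
Leg 4: -126.22° → +120.80°, shortest Δλ = -112.98° (west) — crosses 180°.
Leg 5: +120.80° → -107.56°, shortest Δλ = 131.64° (east) — crosses 180°.
Total crossings: 3.

3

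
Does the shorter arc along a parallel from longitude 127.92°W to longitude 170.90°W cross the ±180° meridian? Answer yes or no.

No

Signed shortest Δλ = ((-170.90 − -127.92 + 180) mod 360) − 180 = -42.98°.
Going west by 42.98° from -127.92° reaches -170.90° without touching 180°.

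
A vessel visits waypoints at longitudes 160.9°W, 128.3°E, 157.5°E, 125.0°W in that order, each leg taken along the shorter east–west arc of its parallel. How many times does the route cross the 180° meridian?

2

Leg 1: -160.9° → +128.3°, shortest Δλ = -70.8° (west) — crosses 180°.
Leg 2: +128.3° → +157.5°, shortest Δλ = 29.2° (east) — does not cross 180°.
Leg 3: +157.5° → -125.0°, shortest Δλ = 77.5° (east) — crosses 180°.
Total crossings: 2.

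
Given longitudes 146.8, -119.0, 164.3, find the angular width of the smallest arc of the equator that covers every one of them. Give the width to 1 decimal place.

Sort the longitudes: -119.0°, +146.8°, +164.3°.
Eastward gaps between consecutive values (wrapping around): 265.8°, 17.5°, 76.7°.
Largest gap = 265.8° ⇒ minimal covering band is its complement: 360° − 265.8° = 94.2°.
Band runs from +146.8° eastward to -119.0°, crossing the antimeridian.

94.2°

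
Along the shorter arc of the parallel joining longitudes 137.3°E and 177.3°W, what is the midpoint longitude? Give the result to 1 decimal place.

Signed shortest Δλ from +137.3° to -177.3° is +45.4°.
Midpoint longitude = +137.3° + (+45.4°)/2 = +137.3° + 22.7° = +160.0°.
(The naïve average (+137.3 + -177.3)/2 = -20.0° is on the wrong side of the globe.)

160.0°E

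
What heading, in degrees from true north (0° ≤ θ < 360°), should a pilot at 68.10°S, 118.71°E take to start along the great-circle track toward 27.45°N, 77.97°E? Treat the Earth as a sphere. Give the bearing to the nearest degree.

324°

Δλ = 77.97 − 118.71 = -40.74°.
θ = atan2( sin Δλ · cos φ₂ , cos φ₁ · sin φ₂ − sin φ₁ · cos φ₂ · cos Δλ )
  = atan2(-0.57915, 0.79579) = -36.046° → normalised to [0°, 360°): 323.954°.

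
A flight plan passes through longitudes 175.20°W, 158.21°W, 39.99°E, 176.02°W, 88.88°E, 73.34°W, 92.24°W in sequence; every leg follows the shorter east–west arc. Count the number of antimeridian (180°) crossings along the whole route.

3

Leg 1: -175.20° → -158.21°, shortest Δλ = 16.99° (east) — does not cross 180°.
Leg 2: -158.21° → +39.99°, shortest Δλ = -161.8° (west) — crosses 180°.
Leg 3: +39.99° → -176.02°, shortest Δλ = 143.99° (east) — crosses 180°.
Leg 4: -176.02° → +88.88°, shortest Δλ = -95.1° (west) — crosses 180°.
Leg 5: +88.88° → -73.34°, shortest Δλ = -162.22° (west) — does not cross 180°.
Leg 6: -73.34° → -92.24°, shortest Δλ = -18.9° (west) — does not cross 180°.
Total crossings: 3.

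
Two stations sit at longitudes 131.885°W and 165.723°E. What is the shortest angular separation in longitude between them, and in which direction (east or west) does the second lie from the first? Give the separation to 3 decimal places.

62.392° west

Raw difference: 165.723 − -131.885 = 297.608°.
Normalise into (−180°, 180°]: 297.608° − 360° = -62.392°.
Negative ⇒ the second point lies to the west; separation 62.392°.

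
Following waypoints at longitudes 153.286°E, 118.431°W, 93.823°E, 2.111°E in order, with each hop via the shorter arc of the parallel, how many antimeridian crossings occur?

Leg 1: +153.286° → -118.431°, shortest Δλ = 88.283° (east) — crosses 180°.
Leg 2: -118.431° → +93.823°, shortest Δλ = -147.746° (west) — crosses 180°.
Leg 3: +93.823° → +2.111°, shortest Δλ = -91.712° (west) — does not cross 180°.
Total crossings: 2.

2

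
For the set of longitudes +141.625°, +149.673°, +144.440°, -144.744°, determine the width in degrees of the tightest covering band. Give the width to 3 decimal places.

Sort the longitudes: -144.744°, +141.625°, +144.440°, +149.673°.
Eastward gaps between consecutive values (wrapping around): 286.369°, 2.815°, 5.233°, 65.583°.
Largest gap = 286.369° ⇒ minimal covering band is its complement: 360° − 286.369° = 73.631°.
Band runs from +141.625° eastward to -144.744°, crossing the antimeridian.

73.631°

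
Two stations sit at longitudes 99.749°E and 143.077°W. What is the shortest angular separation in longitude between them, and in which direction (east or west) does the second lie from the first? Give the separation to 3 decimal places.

Raw difference: -143.077 − 99.749 = -242.826°.
Normalise into (−180°, 180°]: -242.826° + 360° = 117.174°.
Positive ⇒ the second point lies to the east; separation 117.174°.

117.174° east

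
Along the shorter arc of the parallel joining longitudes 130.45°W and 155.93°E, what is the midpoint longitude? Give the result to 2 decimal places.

Signed shortest Δλ from -130.45° to +155.93° is -73.62°.
Midpoint longitude = -130.45° + (-73.62°)/2 = -130.45° − 36.81° = -167.26°.
(The naïve average (-130.45 + +155.93)/2 = 12.74° is on the wrong side of the globe.)

167.26°W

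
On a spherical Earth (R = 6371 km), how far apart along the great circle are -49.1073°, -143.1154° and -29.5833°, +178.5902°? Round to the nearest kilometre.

Δλ = 178.5902 − -143.1154 = 321.7056°; wrapped into (−180°, 180°]: -38.2944°.
Δφ = -29.5833 − -49.1073 = 19.5240°.
a = sin²(Δφ/2) + cos φ₁ · cos φ₂ · sin²(Δλ/2) = 0.089996.
c = 2·atan2(√a, √(1−a)) = 0.60937 rad → d = 6371·c ≈ 3882.30 km.

3882 km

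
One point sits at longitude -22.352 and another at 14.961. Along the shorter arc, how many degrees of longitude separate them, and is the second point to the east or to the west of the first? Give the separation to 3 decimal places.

Raw difference: 14.961 − -22.352 = 37.313°.
Normalise into (−180°, 180°]: 37.313° stays 37.313°.
Positive ⇒ the second point lies to the east; separation 37.313°.

37.313° east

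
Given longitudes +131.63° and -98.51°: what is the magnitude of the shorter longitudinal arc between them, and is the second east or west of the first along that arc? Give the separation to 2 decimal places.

Raw difference: -98.51 − 131.63 = -230.14°.
Normalise into (−180°, 180°]: -230.14° + 360° = 129.86°.
Positive ⇒ the second point lies to the east; separation 129.86°.

129.86° east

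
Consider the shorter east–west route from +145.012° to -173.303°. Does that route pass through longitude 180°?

Naïve |-173.303 − 145.012| = 318.315° > 180°, so the shorter arc goes the other way round — across 180°.
Signed shortest Δλ = ((-173.303 − 145.012 + 180) mod 360) − 180 = 41.685°.
Going east by 41.685° from +145.012° passes through 180° before reaching -173.303°.

Yes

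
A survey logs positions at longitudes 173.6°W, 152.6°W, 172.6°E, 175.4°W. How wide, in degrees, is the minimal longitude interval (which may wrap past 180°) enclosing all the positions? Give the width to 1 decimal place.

34.8°

Sort the longitudes: -175.4°, -173.6°, -152.6°, +172.6°.
Eastward gaps between consecutive values (wrapping around): 1.8°, 21.0°, 325.2°, 12.0°.
Largest gap = 325.2° ⇒ minimal covering band is its complement: 360° − 325.2° = 34.8°.
Band runs from +172.6° eastward to -152.6°, crossing the antimeridian.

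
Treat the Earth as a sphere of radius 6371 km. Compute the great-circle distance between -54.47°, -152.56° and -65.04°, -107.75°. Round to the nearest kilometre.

Δλ = -107.75 − -152.56 = 44.81°.
Δφ = -65.04 − -54.47 = -10.57°.
a = sin²(Δφ/2) + cos φ₁ · cos φ₂ · sin²(Δλ/2) = 0.044110.
c = 2·atan2(√a, √(1−a)) = 0.42320 rad → d = 6371·c ≈ 2696.20 km.

2696 km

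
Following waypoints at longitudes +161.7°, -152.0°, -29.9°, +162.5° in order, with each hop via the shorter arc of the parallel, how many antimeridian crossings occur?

Leg 1: +161.7° → -152.0°, shortest Δλ = 46.3° (east) — crosses 180°.
Leg 2: -152.0° → -29.9°, shortest Δλ = 122.1° (east) — does not cross 180°.
Leg 3: -29.9° → +162.5°, shortest Δλ = -167.6° (west) — crosses 180°.
Total crossings: 2.

2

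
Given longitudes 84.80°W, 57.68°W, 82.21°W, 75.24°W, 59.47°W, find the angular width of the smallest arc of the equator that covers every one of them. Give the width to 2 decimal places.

27.12°

Sort the longitudes: -84.80°, -82.21°, -75.24°, -59.47°, -57.68°.
Eastward gaps between consecutive values (wrapping around): 2.59°, 6.97°, 15.77°, 1.79°, 332.88°.
Largest gap = 332.88° ⇒ minimal covering band is its complement: 360° − 332.88° = 27.12°.
Band runs from -84.80° eastward to -57.68°.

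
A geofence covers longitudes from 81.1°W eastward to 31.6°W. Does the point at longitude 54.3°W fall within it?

Band width going east from -81.1° to -31.6°: ((-31.6 − -81.1) mod 360) = 49.5°.
Offset of -54.3° east of the west edge: ((-54.3 − -81.1) mod 360) = 26.8°.
26.8° ≤ 49.5° ⇒ inside.

Yes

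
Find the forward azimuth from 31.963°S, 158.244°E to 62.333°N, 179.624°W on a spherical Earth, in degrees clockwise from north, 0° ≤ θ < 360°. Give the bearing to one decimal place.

10.1°

Δλ = -179.624 − 158.244 = -337.868°; wrapped into (−180°, 180°]: 22.132°.
θ = atan2( sin Δλ · cos φ₂ , cos φ₁ · sin φ₂ − sin φ₁ · cos φ₂ · cos Δλ )
  = atan2(0.17493, 0.97908) = 10.130° → normalised to [0°, 360°): 10.130°.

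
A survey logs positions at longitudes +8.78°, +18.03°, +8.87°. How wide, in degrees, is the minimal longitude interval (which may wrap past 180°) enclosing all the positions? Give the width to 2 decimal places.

9.25°

Sort the longitudes: +8.78°, +8.87°, +18.03°.
Eastward gaps between consecutive values (wrapping around): 0.09°, 9.16°, 350.75°.
Largest gap = 350.75° ⇒ minimal covering band is its complement: 360° − 350.75° = 9.25°.
Band runs from +8.78° eastward to +18.03°.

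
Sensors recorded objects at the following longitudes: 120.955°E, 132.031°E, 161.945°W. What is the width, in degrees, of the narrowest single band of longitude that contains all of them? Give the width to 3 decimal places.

77.100°

Sort the longitudes: -161.945°, +120.955°, +132.031°.
Eastward gaps between consecutive values (wrapping around): 282.900°, 11.076°, 66.024°.
Largest gap = 282.900° ⇒ minimal covering band is its complement: 360° − 282.900° = 77.100°.
Band runs from +120.955° eastward to -161.945°, crossing the antimeridian.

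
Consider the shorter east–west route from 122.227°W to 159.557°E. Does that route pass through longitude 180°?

Naïve |159.557 − -122.227| = 281.784° > 180°, so the shorter arc goes the other way round — across 180°.
Signed shortest Δλ = ((159.557 − -122.227 + 180) mod 360) − 180 = -78.216°.
Going west by 78.216° from -122.227° passes through 180° before reaching +159.557°.

Yes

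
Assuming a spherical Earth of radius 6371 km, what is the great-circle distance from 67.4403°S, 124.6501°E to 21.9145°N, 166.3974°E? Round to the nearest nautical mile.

Δλ = 166.3974 − 124.6501 = 41.7473°.
Δφ = 21.9145 − -67.4403 = 89.3548°.
a = sin²(Δφ/2) + cos φ₁ · cos φ₂ · sin²(Δλ/2) = 0.539556.
c = 2·atan2(√a, √(1−a)) = 1.64999 rad → d = 6371·c ≈ 10512.10 km ≈ 5676.08 nmi.

5676 nmi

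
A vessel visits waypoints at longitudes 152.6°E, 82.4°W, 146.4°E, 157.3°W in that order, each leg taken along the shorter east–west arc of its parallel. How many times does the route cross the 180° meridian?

3

Leg 1: +152.6° → -82.4°, shortest Δλ = 125.0° (east) — crosses 180°.
Leg 2: -82.4° → +146.4°, shortest Δλ = -131.2° (west) — crosses 180°.
Leg 3: +146.4° → -157.3°, shortest Δλ = 56.3° (east) — crosses 180°.
Total crossings: 3.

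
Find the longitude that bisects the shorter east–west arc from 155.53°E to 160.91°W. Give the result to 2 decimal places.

Signed shortest Δλ from +155.53° to -160.91° is +43.56°.
Midpoint longitude = +155.53° + (+43.56°)/2 = +155.53° + 21.78° = +177.31°.
(The naïve average (+155.53 + -160.91)/2 = -2.69° is on the wrong side of the globe.)

177.31°E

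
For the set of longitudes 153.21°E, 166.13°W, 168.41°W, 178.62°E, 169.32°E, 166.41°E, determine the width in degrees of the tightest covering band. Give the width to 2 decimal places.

40.66°

Sort the longitudes: -168.41°, -166.13°, +153.21°, +166.41°, +169.32°, +178.62°.
Eastward gaps between consecutive values (wrapping around): 2.28°, 319.34°, 13.20°, 2.91°, 9.30°, 12.97°.
Largest gap = 319.34° ⇒ minimal covering band is its complement: 360° − 319.34° = 40.66°.
Band runs from +153.21° eastward to -166.13°, crossing the antimeridian.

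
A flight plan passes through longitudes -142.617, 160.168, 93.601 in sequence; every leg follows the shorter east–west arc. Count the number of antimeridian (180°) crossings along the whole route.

Leg 1: -142.617° → +160.168°, shortest Δλ = -57.215° (west) — crosses 180°.
Leg 2: +160.168° → +93.601°, shortest Δλ = -66.567° (west) — does not cross 180°.
Total crossings: 1.

1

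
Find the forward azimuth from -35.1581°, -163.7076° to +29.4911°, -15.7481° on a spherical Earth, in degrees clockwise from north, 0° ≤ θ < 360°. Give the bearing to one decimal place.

92.8°

Δλ = -15.7481 − -163.7076 = 147.9595°.
θ = atan2( sin Δλ · cos φ₂ , cos φ₁ · sin φ₂ − sin φ₁ · cos φ₂ · cos Δλ )
  = atan2(0.46178, -0.02240) = 92.777° → normalised to [0°, 360°): 92.777°.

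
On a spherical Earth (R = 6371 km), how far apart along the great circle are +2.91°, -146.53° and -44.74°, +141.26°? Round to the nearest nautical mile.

4778 nmi

Δλ = 141.26 − -146.53 = 287.79°; wrapped into (−180°, 180°]: -72.21°.
Δφ = -44.74 − 2.91 = -47.65°.
a = sin²(Δφ/2) + cos φ₁ · cos φ₂ · sin²(Δλ/2) = 0.409497.
c = 2·atan2(√a, √(1−a)) = 1.38879 rad → d = 6371·c ≈ 8847.97 km ≈ 4777.52 nmi.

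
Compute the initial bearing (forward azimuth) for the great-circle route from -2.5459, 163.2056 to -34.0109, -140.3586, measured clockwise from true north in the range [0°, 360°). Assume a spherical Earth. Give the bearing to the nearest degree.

128°

Δλ = -140.3586 − 163.2056 = -303.5642°; wrapped into (−180°, 180°]: 56.4358°.
θ = atan2( sin Δλ · cos φ₂ , cos φ₁ · sin φ₂ − sin φ₁ · cos φ₂ · cos Δλ )
  = atan2(0.69072, -0.53844) = 127.938° → normalised to [0°, 360°): 127.938°.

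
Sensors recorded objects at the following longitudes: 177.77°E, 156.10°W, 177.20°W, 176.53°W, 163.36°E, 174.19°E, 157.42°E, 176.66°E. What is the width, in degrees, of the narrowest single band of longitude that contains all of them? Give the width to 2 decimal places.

46.48°

Sort the longitudes: -177.20°, -176.53°, -156.10°, +157.42°, +163.36°, +174.19°, +176.66°, +177.77°.
Eastward gaps between consecutive values (wrapping around): 0.67°, 20.43°, 313.52°, 5.94°, 10.83°, 2.47°, 1.11°, 5.03°.
Largest gap = 313.52° ⇒ minimal covering band is its complement: 360° − 313.52° = 46.48°.
Band runs from +157.42° eastward to -156.10°, crossing the antimeridian.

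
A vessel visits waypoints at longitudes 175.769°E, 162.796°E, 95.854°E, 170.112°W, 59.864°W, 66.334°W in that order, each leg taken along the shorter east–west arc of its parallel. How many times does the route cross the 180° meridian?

1

Leg 1: +175.769° → +162.796°, shortest Δλ = -12.973° (west) — does not cross 180°.
Leg 2: +162.796° → +95.854°, shortest Δλ = -66.942° (west) — does not cross 180°.
Leg 3: +95.854° → -170.112°, shortest Δλ = 94.034° (east) — crosses 180°.
Leg 4: -170.112° → -59.864°, shortest Δλ = 110.248° (east) — does not cross 180°.
Leg 5: -59.864° → -66.334°, shortest Δλ = -6.47° (west) — does not cross 180°.
Total crossings: 1.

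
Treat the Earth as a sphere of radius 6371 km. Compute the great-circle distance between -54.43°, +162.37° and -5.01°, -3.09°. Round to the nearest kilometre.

13269 km

Δλ = -3.09 − 162.37 = -165.46°.
Δφ = -5.01 − -54.43 = 49.42°.
a = sin²(Δφ/2) + cos φ₁ · cos φ₂ · sin²(Δλ/2) = 0.744941.
c = 2·atan2(√a, √(1−a)) = 2.08275 rad → d = 6371·c ≈ 13269.20 km.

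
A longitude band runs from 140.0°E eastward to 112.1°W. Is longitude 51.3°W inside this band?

No

Band width going east from +140.0° to -112.1°: ((-112.1 − 140.0) mod 360) = 107.9°.
Offset of -51.3° east of the west edge: ((-51.3 − 140.0) mod 360) = 168.7°.
168.7° > 107.9° ⇒ outside.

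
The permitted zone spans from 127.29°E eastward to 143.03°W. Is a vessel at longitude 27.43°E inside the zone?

Band width going east from +127.29° to -143.03°: ((-143.03 − 127.29) mod 360) = 89.68°.
Offset of +27.43° east of the west edge: ((27.43 − 127.29) mod 360) = 260.14°.
260.14° > 89.68° ⇒ outside.

No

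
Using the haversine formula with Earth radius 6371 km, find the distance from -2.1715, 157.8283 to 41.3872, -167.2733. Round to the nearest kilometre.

5988 km

Δλ = -167.2733 − 157.8283 = -325.1016°; wrapped into (−180°, 180°]: 34.8984°.
Δφ = 41.3872 − -2.1715 = 43.5587°.
a = sin²(Δφ/2) + cos φ₁ · cos φ₂ · sin²(Δλ/2) = 0.205077.
c = 2·atan2(√a, √(1−a)) = 0.93993 rad → d = 6371·c ≈ 5988.29 km.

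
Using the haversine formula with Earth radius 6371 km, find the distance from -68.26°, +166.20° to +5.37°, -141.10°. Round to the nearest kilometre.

9135 km

Δλ = -141.10 − 166.20 = -307.30°; wrapped into (−180°, 180°]: 52.70°.
Δφ = 5.37 − -68.26 = 73.63°.
a = sin²(Δφ/2) + cos φ₁ · cos φ₂ · sin²(Δλ/2) = 0.431730.
c = 2·atan2(√a, √(1−a)) = 1.43383 rad → d = 6371·c ≈ 9134.92 km.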